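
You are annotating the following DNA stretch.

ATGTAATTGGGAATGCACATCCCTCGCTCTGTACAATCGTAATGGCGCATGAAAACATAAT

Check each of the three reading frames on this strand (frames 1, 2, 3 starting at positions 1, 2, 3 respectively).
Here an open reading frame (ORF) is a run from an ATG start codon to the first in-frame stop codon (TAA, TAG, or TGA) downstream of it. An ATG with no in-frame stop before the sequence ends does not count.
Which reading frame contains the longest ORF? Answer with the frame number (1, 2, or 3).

Frame 1: ATG TAA TTG GGA ATG CAC ATC CCT CGC TCT GTA CAA TCG TAA TGG CGC ATG AAA ACA TAA — ATG at 1, stop TAA at 4 → 6 nt; ATG at 13, stop TAA at 40 → 30 nt; ATG at 49, stop TAA at 58 → 12 nt.
Frame 2: TGT AAT TGG GAA TGC ACA TCC CTC GCT CTG TAC AAT CGT AAT GGC GCA TGA AAA CAT AAT — no ATG→stop ORF.
Frame 3: GTA ATT GGG AAT GCA CAT CCC TCG CTC TGT ACA ATC GTA ATG GCG CAT GAA AAC ATA — no ATG→stop ORF.
Longest ORF is 30 nt in frame 1 (positions 13–42).

1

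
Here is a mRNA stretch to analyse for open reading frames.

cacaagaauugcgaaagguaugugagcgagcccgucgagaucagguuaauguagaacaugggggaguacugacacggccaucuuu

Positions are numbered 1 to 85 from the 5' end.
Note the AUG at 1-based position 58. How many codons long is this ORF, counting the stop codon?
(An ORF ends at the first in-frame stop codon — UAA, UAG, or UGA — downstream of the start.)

5

Codons from position 58: AUG (58–60), GGG (61–63), GAG (64–66), UAC (67–69), UGA (70–72).
UGA is the first in-frame stop; that's 5 codons including the stop.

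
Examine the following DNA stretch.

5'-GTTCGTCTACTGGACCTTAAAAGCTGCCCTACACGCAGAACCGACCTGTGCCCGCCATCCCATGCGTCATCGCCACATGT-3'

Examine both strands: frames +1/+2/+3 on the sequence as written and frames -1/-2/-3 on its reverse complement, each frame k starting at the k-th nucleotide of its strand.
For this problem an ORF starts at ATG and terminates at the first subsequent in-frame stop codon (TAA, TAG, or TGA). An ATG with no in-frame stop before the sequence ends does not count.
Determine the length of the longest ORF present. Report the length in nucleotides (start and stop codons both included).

57

Reverse complement (5'→3'): ACATGTGGCGATGACGCATGGGATGGCGGGCACAGGTCGGTTCTGCGTGTAGGGCAGCTTTTAAGGTCCAGTAGACGAAC
Frame +1: GTT CGT CTA CTG GAC CTT AAA AGC TGC CCT ACA CGC AGA ACC GAC CTG TGC CCG CCA TCC CAT GCG TCA TCG CCA CAT — no ATG→stop ORF.
Frame +2: TTC GTC TAC TGG ACC TTA AAA GCT GCC CTA CAC GCA GAA CCG ACC TGT GCC CGC CAT CCC ATG CGT CAT CGC CAC ATG — no ATG→stop ORF.
Frame +3: TCG TCT ACT GGA CCT TAA AAG CTG CCC TAC ACG CAG AAC CGA CCT GTG CCC GCC ATC CCA TGC GTC ATC GCC ACA TGT — no ATG→stop ORF.
Frame -1: ACA TGT GGC GAT GAC GCA TGG GAT GGC GGG CAC AGG TCG GTT CTG CGT GTA GGG CAG CTT TTA AGG TCC AGT AGA CGA — no ATG→stop ORF.
Frame -2: CAT GTG GCG ATG ACG CAT GGG ATG GCG GGC ACA GGT CGG TTC TGC GTG TAG GGC AGC TTT TAA GGT CCA GTA GAC GAA — ATG at 11, stop TAG at 50 → 42 nt; ATG at 23, stop TAG at 50 → 30 nt.
Frame -3: ATG TGG CGA TGA CGC ATG GGA TGG CGG GCA CAG GTC GGT TCT GCG TGT AGG GCA GCT TTT AAG GTC CAG TAG ACG AAC — ATG at 3, stop TGA at 12 → 12 nt; ATG at 18, stop TAG at 72 → 57 nt.
Longest: frame -3, positions 18–74, 57 nt = 19 codons = 18 aa. → 57 nucleotides.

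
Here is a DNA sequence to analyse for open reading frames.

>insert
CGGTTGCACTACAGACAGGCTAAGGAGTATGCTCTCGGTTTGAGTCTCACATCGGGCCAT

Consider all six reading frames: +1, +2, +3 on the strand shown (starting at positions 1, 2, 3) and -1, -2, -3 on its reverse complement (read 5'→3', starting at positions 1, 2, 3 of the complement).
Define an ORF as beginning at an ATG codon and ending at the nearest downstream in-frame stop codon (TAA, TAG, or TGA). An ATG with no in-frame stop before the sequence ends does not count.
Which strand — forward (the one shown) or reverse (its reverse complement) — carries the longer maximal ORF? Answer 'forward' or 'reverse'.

Reverse complement (5'→3'): ATGGCCCGATGTGAGACTCAAACCGAGAGCATACTCCTTAGCCTGTCTGTAGTGCAACCG
Frame +1: CGG TTG CAC TAC AGA CAG GCT AAG GAG TAT GCT CTC GGT TTG AGT CTC ACA TCG GGC CAT — no ATG→stop ORF.
Frame +2: GGT TGC ACT ACA GAC AGG CTA AGG AGT ATG CTC TCG GTT TGA GTC TCA CAT CGG GCC — ATG at 29, stop TGA at 41 → 15 nt.
Frame +3: GTT GCA CTA CAG ACA GGC TAA GGA GTA TGC TCT CGG TTT GAG TCT CAC ATC GGG CCA — no ATG→stop ORF.
Frame -1: ATG GCC CGA TGT GAG ACT CAA ACC GAG AGC ATA CTC CTT AGC CTG TCT GTA GTG CAA CCG — no ATG→stop ORF.
Frame -2: TGG CCC GAT GTG AGA CTC AAA CCG AGA GCA TAC TCC TTA GCC TGT CTG TAG TGC AAC — no ATG→stop ORF.
Frame -3: GGC CCG ATG TGA GAC TCA AAC CGA GAG CAT ACT CCT TAG CCT GTC TGT AGT GCA ACC — ATG at 9, stop TGA at 12 → 6 nt.
Forward-strand max 15 nt; reverse-strand max 6 nt. The forward strand has the longer ORF.

forward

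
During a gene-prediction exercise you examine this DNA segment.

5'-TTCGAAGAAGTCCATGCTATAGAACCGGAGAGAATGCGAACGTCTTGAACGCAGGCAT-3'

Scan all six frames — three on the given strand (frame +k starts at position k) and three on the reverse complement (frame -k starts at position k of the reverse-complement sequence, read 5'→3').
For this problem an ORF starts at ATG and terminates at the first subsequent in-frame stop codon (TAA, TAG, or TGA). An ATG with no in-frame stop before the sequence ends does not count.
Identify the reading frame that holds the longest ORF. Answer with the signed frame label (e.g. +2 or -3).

Reverse complement (5'→3'): ATGCCTGCGTTCAAGACGTTCGCATTCTCTCCGGTTCTATAGCATGGACTTCTTCGAA
Frame +1: TTC GAA GAA GTC CAT GCT ATA GAA CCG GAG AGA ATG CGA ACG TCT TGA ACG CAG GCA — ATG at 34, stop TGA at 46 → 15 nt.
Frame +2: TCG AAG AAG TCC ATG CTA TAG AAC CGG AGA GAA TGC GAA CGT CTT GAA CGC AGG CAT — ATG at 14, stop TAG at 20 → 9 nt.
Frame +3: CGA AGA AGT CCA TGC TAT AGA ACC GGA GAG AAT GCG AAC GTC TTG AAC GCA GGC — no ATG→stop ORF.
Frame -1: ATG CCT GCG TTC AAG ACG TTC GCA TTC TCT CCG GTT CTA TAG CAT GGA CTT CTT CGA — ATG at 1, stop TAG at 40 → 42 nt.
Frame -2: TGC CTG CGT TCA AGA CGT TCG CAT TCT CTC CGG TTC TAT AGC ATG GAC TTC TTC GAA — no ATG→stop ORF.
Frame -3: GCC TGC GTT CAA GAC GTT CGC ATT CTC TCC GGT TCT ATA GCA TGG ACT TCT TCG — no ATG→stop ORF.
Longest ORF is 42 nt in frame -1 (positions 1–42).

-1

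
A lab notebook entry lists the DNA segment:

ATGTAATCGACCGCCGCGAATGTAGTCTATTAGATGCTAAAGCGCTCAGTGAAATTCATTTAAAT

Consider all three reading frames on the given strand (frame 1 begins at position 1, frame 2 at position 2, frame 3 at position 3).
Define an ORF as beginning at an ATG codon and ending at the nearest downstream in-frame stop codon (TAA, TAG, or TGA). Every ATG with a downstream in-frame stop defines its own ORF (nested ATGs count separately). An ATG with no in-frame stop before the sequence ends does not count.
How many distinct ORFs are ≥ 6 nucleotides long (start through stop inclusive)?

3

Frame 1: ATG TAA TCG ACC GCC GCG AAT GTA GTC TAT TAG ATG CTA AAG CGC TCA GTG AAA TTC ATT TAA — ATG at 1, stop TAA at 4 → 6 nt; ATG at 34, stop TAA at 61 → 30 nt.
Frame 2: TGT AAT CGA CCG CCG CGA ATG TAG TCT ATT AGA TGC TAA AGC GCT CAG TGA AAT TCA TTT AAA — ATG at 20, stop TAG at 23 → 6 nt.
Frame 3: GTA ATC GAC CGC CGC GAA TGT AGT CTA TTA GAT GCT AAA GCG CTC AGT GAA ATT CAT TTA AAT — no ATG→stop ORF.
ORFs ≥ 6 nucleotides: frame 1 1–6 (6 nucleotides), frame 1 34–63 (30 nucleotides), frame 2 20–25 (6 nucleotides). Count = 3.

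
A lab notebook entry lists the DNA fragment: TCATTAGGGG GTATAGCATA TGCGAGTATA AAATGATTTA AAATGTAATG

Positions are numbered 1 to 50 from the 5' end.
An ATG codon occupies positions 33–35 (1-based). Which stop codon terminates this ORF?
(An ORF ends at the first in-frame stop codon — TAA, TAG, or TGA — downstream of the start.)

Codons from position 33: ATG (33–35), ATT (36–38), TAA (39–41).
The first in-frame stop codon is TAA.

TAA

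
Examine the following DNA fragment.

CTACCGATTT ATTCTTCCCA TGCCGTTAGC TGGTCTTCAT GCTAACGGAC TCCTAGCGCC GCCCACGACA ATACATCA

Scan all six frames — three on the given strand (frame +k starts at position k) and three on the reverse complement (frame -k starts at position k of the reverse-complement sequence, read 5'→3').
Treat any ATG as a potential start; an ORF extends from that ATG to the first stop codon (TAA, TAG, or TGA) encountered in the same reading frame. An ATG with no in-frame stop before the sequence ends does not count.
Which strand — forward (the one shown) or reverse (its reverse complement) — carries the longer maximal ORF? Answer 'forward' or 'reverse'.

Reverse complement (5'→3'): TGATGTATTGTCGTGGGCGGCGCTAGGAGTCCGTTAGCATGAAGACCAGCTAACGGCATGGGAAGAATAAATCGGTAG
Frame +1: CTA CCG ATT TAT TCT TCC CAT GCC GTT AGC TGG TCT TCA TGC TAA CGG ACT CCT AGC GCC GCC CAC GAC AAT ACA TCA — no ATG→stop ORF.
Frame +2: TAC CGA TTT ATT CTT CCC ATG CCG TTA GCT GGT CTT CAT GCT AAC GGA CTC CTA GCG CCG CCC ACG ACA ATA CAT — no ATG→stop ORF.
Frame +3: ACC GAT TTA TTC TTC CCA TGC CGT TAG CTG GTC TTC ATG CTA ACG GAC TCC TAG CGC CGC CCA CGA CAA TAC ATC — ATG at 39, stop TAG at 54 → 18 nt.
Frame -1: TGA TGT ATT GTC GTG GGC GGC GCT AGG AGT CCG TTA GCA TGA AGA CCA GCT AAC GGC ATG GGA AGA ATA AAT CGG TAG — ATG at 58, stop TAG at 76 → 21 nt.
Frame -2: GAT GTA TTG TCG TGG GCG GCG CTA GGA GTC CGT TAG CAT GAA GAC CAG CTA ACG GCA TGG GAA GAA TAA ATC GGT — no ATG→stop ORF.
Frame -3: ATG TAT TGT CGT GGG CGG CGC TAG GAG TCC GTT AGC ATG AAG ACC AGC TAA CGG CAT GGG AAG AAT AAA TCG GTA — ATG at 3, stop TAG at 24 → 24 nt; ATG at 39, stop TAA at 51 → 15 nt.
Forward-strand max 18 nt; reverse-strand max 24 nt. The reverse strand has the longer ORF.

reverse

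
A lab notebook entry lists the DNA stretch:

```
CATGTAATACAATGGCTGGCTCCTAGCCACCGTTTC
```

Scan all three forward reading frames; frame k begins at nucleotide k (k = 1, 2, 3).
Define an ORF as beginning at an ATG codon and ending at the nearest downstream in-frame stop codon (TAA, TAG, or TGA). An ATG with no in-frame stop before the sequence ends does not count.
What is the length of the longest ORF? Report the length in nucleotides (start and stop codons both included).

15

Frame 1: CAT GTA ATA CAA TGG CTG GCT CCT AGC CAC CGT TTC — no ATG→stop ORF.
Frame 2: ATG TAA TAC AAT GGC TGG CTC CTA GCC ACC GTT — ATG at 2, stop TAA at 5 → 6 nt.
Frame 3: TGT AAT ACA ATG GCT GGC TCC TAG CCA CCG TTT — ATG at 12, stop TAG at 24 → 15 nt.
Longest: frame 3, positions 12–26, 15 nt = 5 codons = 4 aa. → 15 nucleotides.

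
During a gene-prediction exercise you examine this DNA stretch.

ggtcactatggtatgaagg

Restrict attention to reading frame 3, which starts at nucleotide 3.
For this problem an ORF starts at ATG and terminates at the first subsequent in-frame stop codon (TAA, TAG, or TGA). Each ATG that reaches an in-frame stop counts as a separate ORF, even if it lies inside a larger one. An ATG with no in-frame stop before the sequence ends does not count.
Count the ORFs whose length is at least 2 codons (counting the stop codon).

0

Frame 3: TCA CTA TGG TAT GAA — no ATG→stop ORF.
No ORF reaches 2 codons. Count = 0.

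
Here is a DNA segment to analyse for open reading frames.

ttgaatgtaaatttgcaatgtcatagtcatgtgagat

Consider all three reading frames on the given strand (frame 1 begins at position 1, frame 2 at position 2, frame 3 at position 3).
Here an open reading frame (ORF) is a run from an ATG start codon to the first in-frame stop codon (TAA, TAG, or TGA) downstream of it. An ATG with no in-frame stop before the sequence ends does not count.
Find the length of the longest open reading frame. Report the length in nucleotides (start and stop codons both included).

Frame 1: TTG AAT GTA AAT TTG CAA TGT CAT AGT CAT GTG AGA — no ATG→stop ORF.
Frame 2: TGA ATG TAA ATT TGC AAT GTC ATA GTC ATG TGA GAT — ATG at 5, stop TAA at 8 → 6 nt; ATG at 29, stop TGA at 32 → 6 nt.
Frame 3: GAA TGT AAA TTT GCA ATG TCA TAG TCA TGT GAG — ATG at 18, stop TAG at 24 → 9 nt.
Longest: frame 3, positions 18–26, 9 nt = 3 codons = 2 aa. → 9 nucleotides.

9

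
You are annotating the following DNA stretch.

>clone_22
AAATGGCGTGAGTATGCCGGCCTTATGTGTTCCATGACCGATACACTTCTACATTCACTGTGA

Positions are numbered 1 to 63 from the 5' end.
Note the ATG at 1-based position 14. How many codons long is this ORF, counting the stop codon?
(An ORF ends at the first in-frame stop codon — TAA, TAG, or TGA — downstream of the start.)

8

Codons from position 14: ATG (14–16), CCG (17–19), GCC (20–22), TTA (23–25), TGT (26–28), GTT (29–31), CCA (32–34), TGA (35–37).
TGA is the first in-frame stop; that's 8 codons including the stop.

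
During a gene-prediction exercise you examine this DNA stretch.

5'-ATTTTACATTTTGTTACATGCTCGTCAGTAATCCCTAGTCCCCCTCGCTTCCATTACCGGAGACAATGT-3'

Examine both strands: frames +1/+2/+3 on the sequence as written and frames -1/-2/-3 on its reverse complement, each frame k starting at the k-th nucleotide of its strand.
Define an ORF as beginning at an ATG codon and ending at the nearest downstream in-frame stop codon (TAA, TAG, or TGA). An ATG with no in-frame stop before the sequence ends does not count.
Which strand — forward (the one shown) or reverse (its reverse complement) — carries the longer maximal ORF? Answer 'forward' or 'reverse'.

reverse

Reverse complement (5'→3'): ACATTGTCTCCGGTAATGGAAGCGAGGGGGACTAGGGATTACTGACGAGCATGTAACAAAATGTAAAAT
Frame +1: ATT TTA CAT TTT GTT ACA TGC TCG TCA GTA ATC CCT AGT CCC CCT CGC TTC CAT TAC CGG AGA CAA TGT — no ATG→stop ORF.
Frame +2: TTT TAC ATT TTG TTA CAT GCT CGT CAG TAA TCC CTA GTC CCC CTC GCT TCC ATT ACC GGA GAC AAT — no ATG→stop ORF.
Frame +3: TTT ACA TTT TGT TAC ATG CTC GTC AGT AAT CCC TAG TCC CCC TCG CTT CCA TTA CCG GAG ACA ATG — ATG at 18, stop TAG at 36 → 21 nt.
Frame -1: ACA TTG TCT CCG GTA ATG GAA GCG AGG GGG ACT AGG GAT TAC TGA CGA GCA TGT AAC AAA ATG TAA AAT — ATG at 16, stop TGA at 43 → 30 nt; ATG at 61, stop TAA at 64 → 6 nt.
Frame -2: CAT TGT CTC CGG TAA TGG AAG CGA GGG GGA CTA GGG ATT ACT GAC GAG CAT GTA ACA AAA TGT AAA — no ATG→stop ORF.
Frame -3: ATT GTC TCC GGT AAT GGA AGC GAG GGG GAC TAG GGA TTA CTG ACG AGC ATG TAA CAA AAT GTA AAA — ATG at 51, stop TAA at 54 → 6 nt.
Forward-strand max 21 nt; reverse-strand max 30 nt. The reverse strand has the longer ORF.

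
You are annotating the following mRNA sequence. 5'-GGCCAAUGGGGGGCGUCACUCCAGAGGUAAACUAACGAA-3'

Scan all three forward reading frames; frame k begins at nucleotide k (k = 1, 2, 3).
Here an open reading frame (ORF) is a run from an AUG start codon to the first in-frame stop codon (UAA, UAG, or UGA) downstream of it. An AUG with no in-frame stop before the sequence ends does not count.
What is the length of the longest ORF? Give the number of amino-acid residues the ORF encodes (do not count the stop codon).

Frame 1: GGC CAA UGG GGG GCG UCA CUC CAG AGG UAA ACU AAC GAA — no AUG→stop ORF.
Frame 2: GCC AAU GGG GGG CGU CAC UCC AGA GGU AAA CUA ACG — no AUG→stop ORF.
Frame 3: CCA AUG GGG GGC GUC ACU CCA GAG GUA AAC UAA CGA — AUG at 6, stop UAA at 33 → 30 nt.
Longest: frame 3, positions 6–35, 30 nt = 10 codons = 9 aa. → 9 amino acids.

9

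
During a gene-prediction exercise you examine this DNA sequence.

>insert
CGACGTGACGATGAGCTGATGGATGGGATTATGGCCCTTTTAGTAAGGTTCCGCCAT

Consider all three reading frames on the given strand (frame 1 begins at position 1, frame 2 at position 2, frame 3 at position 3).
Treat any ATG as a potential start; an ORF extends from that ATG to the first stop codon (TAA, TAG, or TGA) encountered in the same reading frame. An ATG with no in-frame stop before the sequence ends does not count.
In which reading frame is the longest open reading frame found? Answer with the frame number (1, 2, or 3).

2

Frame 1: CGA CGT GAC GAT GAG CTG ATG GAT GGG ATT ATG GCC CTT TTA GTA AGG TTC CGC CAT — no ATG→stop ORF.
Frame 2: GAC GTG ACG ATG AGC TGA TGG ATG GGA TTA TGG CCC TTT TAG TAA GGT TCC GCC — ATG at 11, stop TGA at 17 → 9 nt; ATG at 23, stop TAG at 41 → 21 nt.
Frame 3: ACG TGA CGA TGA GCT GAT GGA TGG GAT TAT GGC CCT TTT AGT AAG GTT CCG CCA — no ATG→stop ORF.
Longest ORF is 21 nt in frame 2 (positions 23–43).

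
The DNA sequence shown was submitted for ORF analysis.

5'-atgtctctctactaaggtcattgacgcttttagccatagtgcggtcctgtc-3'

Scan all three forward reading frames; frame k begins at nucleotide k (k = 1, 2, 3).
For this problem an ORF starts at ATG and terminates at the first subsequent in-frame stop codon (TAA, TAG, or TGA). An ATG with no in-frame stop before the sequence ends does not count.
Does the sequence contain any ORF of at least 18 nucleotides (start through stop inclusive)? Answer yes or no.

no

Frame 1: ATG TCT CTC TAC TAA GGT CAT TGA CGC TTT TAG CCA TAG TGC GGT CCT GTC — ATG at 1, stop TAA at 13 → 15 nt.
Frame 2: TGT CTC TCT ACT AAG GTC ATT GAC GCT TTT AGC CAT AGT GCG GTC CTG — no ATG→stop ORF.
Frame 3: GTC TCT CTA CTA AGG TCA TTG ACG CTT TTA GCC ATA GTG CGG TCC TGT — no ATG→stop ORF.
Largest ORF found is 15 nucleotides < 18, so no.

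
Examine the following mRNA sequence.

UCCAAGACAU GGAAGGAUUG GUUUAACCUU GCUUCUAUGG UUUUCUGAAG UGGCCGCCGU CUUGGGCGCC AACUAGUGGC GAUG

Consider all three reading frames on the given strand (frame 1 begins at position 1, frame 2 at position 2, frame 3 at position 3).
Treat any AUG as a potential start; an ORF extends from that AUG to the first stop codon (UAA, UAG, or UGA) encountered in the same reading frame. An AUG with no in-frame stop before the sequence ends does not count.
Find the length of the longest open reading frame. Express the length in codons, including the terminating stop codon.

Frame 1: UCC AAG ACA UGG AAG GAU UGG UUU AAC CUU GCU UCU AUG GUU UUC UGA AGU GGC CGC CGU CUU GGG CGC CAA CUA GUG GCG AUG — AUG at 37, stop UGA at 46 → 12 nt.
Frame 2: CCA AGA CAU GGA AGG AUU GGU UUA ACC UUG CUU CUA UGG UUU UCU GAA GUG GCC GCC GUC UUG GGC GCC AAC UAG UGG CGA — no AUG→stop ORF.
Frame 3: CAA GAC AUG GAA GGA UUG GUU UAA CCU UGC UUC UAU GGU UUU CUG AAG UGG CCG CCG UCU UGG GCG CCA ACU AGU GGC GAU — AUG at 9, stop UAA at 24 → 18 nt.
Longest: frame 3, positions 9–26, 18 nt = 6 codons = 5 aa. → 6 codons.

6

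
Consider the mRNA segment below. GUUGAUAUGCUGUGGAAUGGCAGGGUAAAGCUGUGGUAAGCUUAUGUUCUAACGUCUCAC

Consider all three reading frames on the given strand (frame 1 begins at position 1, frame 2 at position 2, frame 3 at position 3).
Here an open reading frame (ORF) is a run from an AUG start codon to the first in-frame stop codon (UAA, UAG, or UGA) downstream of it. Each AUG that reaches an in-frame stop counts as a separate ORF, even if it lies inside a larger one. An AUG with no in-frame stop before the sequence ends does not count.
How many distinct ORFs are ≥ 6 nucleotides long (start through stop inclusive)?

3

Frame 1: GUU GAU AUG CUG UGG AAU GGC AGG GUA AAG CUG UGG UAA GCU UAU GUU CUA ACG UCU CAC — AUG at 7, stop UAA at 37 → 33 nt.
Frame 2: UUG AUA UGC UGU GGA AUG GCA GGG UAA AGC UGU GGU AAG CUU AUG UUC UAA CGU CUC — AUG at 17, stop UAA at 26 → 12 nt; AUG at 44, stop UAA at 50 → 9 nt.
Frame 3: UGA UAU GCU GUG GAA UGG CAG GGU AAA GCU GUG GUA AGC UUA UGU UCU AAC GUC UCA — no AUG→stop ORF.
ORFs ≥ 6 nucleotides: frame 1 7–39 (33 nucleotides), frame 2 17–28 (12 nucleotides), frame 2 44–52 (9 nucleotides). Count = 3.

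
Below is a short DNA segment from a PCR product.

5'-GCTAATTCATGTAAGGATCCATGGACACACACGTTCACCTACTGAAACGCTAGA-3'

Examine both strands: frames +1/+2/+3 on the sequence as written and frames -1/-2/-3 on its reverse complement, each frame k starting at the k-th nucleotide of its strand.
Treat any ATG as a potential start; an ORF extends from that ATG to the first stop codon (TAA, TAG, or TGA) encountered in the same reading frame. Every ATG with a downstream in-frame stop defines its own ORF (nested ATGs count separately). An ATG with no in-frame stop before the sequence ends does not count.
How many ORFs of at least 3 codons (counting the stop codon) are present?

Reverse complement (5'→3'): TCTAGCGTTTCAGTAGGTGAACGTGTGTGTCCATGGATCCTTACATGAATTAGC
Frame +1: GCT AAT TCA TGT AAG GAT CCA TGG ACA CAC ACG TTC ACC TAC TGA AAC GCT AGA — no ATG→stop ORF.
Frame +2: CTA ATT CAT GTA AGG ATC CAT GGA CAC ACA CGT TCA CCT ACT GAA ACG CTA — no ATG→stop ORF.
Frame +3: TAA TTC ATG TAA GGA TCC ATG GAC ACA CAC GTT CAC CTA CTG AAA CGC TAG — ATG at 9, stop TAA at 12 → 6 nt; ATG at 21, stop TAG at 51 → 33 nt.
Frame -1: TCT AGC GTT TCA GTA GGT GAA CGT GTG TGT CCA TGG ATC CTT ACA TGA ATT AGC — no ATG→stop ORF.
Frame -2: CTA GCG TTT CAG TAG GTG AAC GTG TGT GTC CAT GGA TCC TTA CAT GAA TTA — no ATG→stop ORF.
Frame -3: TAG CGT TTC AGT AGG TGA ACG TGT GTG TCC ATG GAT CCT TAC ATG AAT TAG — ATG at 33, stop TAG at 51 → 21 nt; ATG at 45, stop TAG at 51 → 9 nt.
ORFs ≥ 3 codons: frame +3 21–53 (11 codons), frame -3 33–53 (7 codons), frame -3 45–53 (3 codons). Count = 3.

3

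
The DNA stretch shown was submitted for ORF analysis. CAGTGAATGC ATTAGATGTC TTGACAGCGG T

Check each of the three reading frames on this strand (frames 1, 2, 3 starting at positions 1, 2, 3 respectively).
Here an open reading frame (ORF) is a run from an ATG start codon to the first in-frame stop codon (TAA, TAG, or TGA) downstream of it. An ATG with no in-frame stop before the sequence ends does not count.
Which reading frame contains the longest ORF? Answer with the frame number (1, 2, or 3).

Frame 1: CAG TGA ATG CAT TAG ATG TCT TGA CAG CGG — ATG at 7, stop TAG at 13 → 9 nt; ATG at 16, stop TGA at 22 → 9 nt.
Frame 2: AGT GAA TGC ATT AGA TGT CTT GAC AGC GGT — no ATG→stop ORF.
Frame 3: GTG AAT GCA TTA GAT GTC TTG ACA GCG — no ATG→stop ORF.
Longest ORF is 9 nt in frame 1 (positions 7–15).

1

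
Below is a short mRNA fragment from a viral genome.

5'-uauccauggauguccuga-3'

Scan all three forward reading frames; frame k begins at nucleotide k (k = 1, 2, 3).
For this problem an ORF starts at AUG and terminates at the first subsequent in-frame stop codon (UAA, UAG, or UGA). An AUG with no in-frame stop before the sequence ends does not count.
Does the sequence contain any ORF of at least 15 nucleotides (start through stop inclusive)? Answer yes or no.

Frame 1: UAU CCA UGG AUG UCC UGA — AUG at 10, stop UGA at 16 → 9 nt.
Frame 2: AUC CAU GGA UGU CCU — no AUG→stop ORF.
Frame 3: UCC AUG GAU GUC CUG — no AUG→stop ORF.
Largest ORF found is 9 nucleotides < 15, so no.

no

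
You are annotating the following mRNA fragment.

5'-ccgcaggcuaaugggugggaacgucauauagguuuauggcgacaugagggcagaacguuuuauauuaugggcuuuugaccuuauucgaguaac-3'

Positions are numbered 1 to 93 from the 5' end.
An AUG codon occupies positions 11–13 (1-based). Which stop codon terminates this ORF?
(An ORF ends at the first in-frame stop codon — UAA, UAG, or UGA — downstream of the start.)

Codons from position 11: AUG (11–13), GGU (14–16), GGG (17–19), AAC (20–22), GUC (23–25), AUA (26–28), UAG (29–31).
The first in-frame stop codon is UAG.

UAG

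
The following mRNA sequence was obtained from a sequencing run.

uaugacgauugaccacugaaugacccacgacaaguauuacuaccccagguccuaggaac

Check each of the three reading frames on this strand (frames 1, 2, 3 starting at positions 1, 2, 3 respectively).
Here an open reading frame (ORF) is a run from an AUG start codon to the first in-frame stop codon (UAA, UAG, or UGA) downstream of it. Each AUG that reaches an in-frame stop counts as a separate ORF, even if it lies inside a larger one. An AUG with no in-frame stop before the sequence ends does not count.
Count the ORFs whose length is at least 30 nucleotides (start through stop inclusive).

1

Frame 1: UAU GAC GAU UGA CCA CUG AAU GAC CCA CGA CAA GUA UUA CUA CCC CAG GUC CUA GGA — no AUG→stop ORF.
Frame 2: AUG ACG AUU GAC CAC UGA AUG ACC CAC GAC AAG UAU UAC UAC CCC AGG UCC UAG GAA — AUG at 2, stop UGA at 17 → 18 nt; AUG at 20, stop UAG at 53 → 36 nt.
Frame 3: UGA CGA UUG ACC ACU GAA UGA CCC ACG ACA AGU AUU ACU ACC CCA GGU CCU AGG AAC — no AUG→stop ORF.
ORFs ≥ 30 nucleotides: frame 2 20–55 (36 nucleotides). Count = 1.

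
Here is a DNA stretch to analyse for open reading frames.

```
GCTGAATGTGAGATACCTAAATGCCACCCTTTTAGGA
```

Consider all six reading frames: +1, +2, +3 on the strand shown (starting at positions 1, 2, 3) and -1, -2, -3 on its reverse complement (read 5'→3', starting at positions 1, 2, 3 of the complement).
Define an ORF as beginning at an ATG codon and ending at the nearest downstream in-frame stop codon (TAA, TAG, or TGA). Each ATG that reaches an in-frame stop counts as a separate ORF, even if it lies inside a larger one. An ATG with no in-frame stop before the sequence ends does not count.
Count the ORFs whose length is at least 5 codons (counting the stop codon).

Reverse complement (5'→3'): TCCTAAAAGGGTGGCATTTAGGTATCTCACATTCAGC
Frame +1: GCT GAA TGT GAG ATA CCT AAA TGC CAC CCT TTT AGG — no ATG→stop ORF.
Frame +2: CTG AAT GTG AGA TAC CTA AAT GCC ACC CTT TTA GGA — no ATG→stop ORF.
Frame +3: TGA ATG TGA GAT ACC TAA ATG CCA CCC TTT TAG — ATG at 6, stop TGA at 9 → 6 nt; ATG at 21, stop TAG at 33 → 15 nt.
Frame -1: TCC TAA AAG GGT GGC ATT TAG GTA TCT CAC ATT CAG — no ATG→stop ORF.
Frame -2: CCT AAA AGG GTG GCA TTT AGG TAT CTC ACA TTC AGC — no ATG→stop ORF.
Frame -3: CTA AAA GGG TGG CAT TTA GGT ATC TCA CAT TCA — no ATG→stop ORF.
ORFs ≥ 5 codons: frame +3 21–35 (5 codons). Count = 1.

1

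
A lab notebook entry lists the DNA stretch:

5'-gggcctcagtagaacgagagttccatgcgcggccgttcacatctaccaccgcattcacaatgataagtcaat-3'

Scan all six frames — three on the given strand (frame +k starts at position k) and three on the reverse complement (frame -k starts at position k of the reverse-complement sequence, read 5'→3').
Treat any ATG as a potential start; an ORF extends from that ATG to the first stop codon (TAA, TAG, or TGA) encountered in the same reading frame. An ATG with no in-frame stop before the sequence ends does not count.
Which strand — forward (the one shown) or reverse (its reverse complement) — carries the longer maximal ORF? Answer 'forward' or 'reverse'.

forward

Reverse complement (5'→3'): ATTGACTTATCATTGTGAATGCGGTGGTAGATGTGAACGGCCGCGCATGGAACTCTCGTTCTACTGAGGCCC
Frame +1: GGG CCT CAG TAG AAC GAG AGT TCC ATG CGC GGC CGT TCA CAT CTA CCA CCG CAT TCA CAA TGA TAA GTC AAT — ATG at 25, stop TGA at 61 → 39 nt.
Frame +2: GGC CTC AGT AGA ACG AGA GTT CCA TGC GCG GCC GTT CAC ATC TAC CAC CGC ATT CAC AAT GAT AAG TCA — no ATG→stop ORF.
Frame +3: GCC TCA GTA GAA CGA GAG TTC CAT GCG CGG CCG TTC ACA TCT ACC ACC GCA TTC ACA ATG ATA AGT CAA — no ATG→stop ORF.
Frame -1: ATT GAC TTA TCA TTG TGA ATG CGG TGG TAG ATG TGA ACG GCC GCG CAT GGA ACT CTC GTT CTA CTG AGG CCC — ATG at 19, stop TAG at 28 → 12 nt; ATG at 31, stop TGA at 34 → 6 nt.
Frame -2: TTG ACT TAT CAT TGT GAA TGC GGT GGT AGA TGT GAA CGG CCG CGC ATG GAA CTC TCG TTC TAC TGA GGC — ATG at 47, stop TGA at 65 → 21 nt.
Frame -3: TGA CTT ATC ATT GTG AAT GCG GTG GTA GAT GTG AAC GGC CGC GCA TGG AAC TCT CGT TCT ACT GAG GCC — no ATG→stop ORF.
Forward-strand max 39 nt; reverse-strand max 21 nt. The forward strand has the longer ORF.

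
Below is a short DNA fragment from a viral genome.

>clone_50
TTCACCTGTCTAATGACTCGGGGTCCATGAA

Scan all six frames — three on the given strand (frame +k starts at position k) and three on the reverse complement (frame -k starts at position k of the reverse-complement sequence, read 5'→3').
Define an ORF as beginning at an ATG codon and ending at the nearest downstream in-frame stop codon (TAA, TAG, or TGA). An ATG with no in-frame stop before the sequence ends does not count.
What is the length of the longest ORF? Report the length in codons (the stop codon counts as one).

Reverse complement (5'→3'): TTCATGGACCCCGAGTCATTAGACAGGTGAA
Frame +1: TTC ACC TGT CTA ATG ACT CGG GGT CCA TGA — ATG at 13, stop TGA at 28 → 18 nt.
Frame +2: TCA CCT GTC TAA TGA CTC GGG GTC CAT GAA — no ATG→stop ORF.
Frame +3: CAC CTG TCT AAT GAC TCG GGG TCC ATG — no ATG→stop ORF.
Frame -1: TTC ATG GAC CCC GAG TCA TTA GAC AGG TGA — ATG at 4, stop TGA at 28 → 27 nt.
Frame -2: TCA TGG ACC CCG AGT CAT TAG ACA GGT GAA — no ATG→stop ORF.
Frame -3: CAT GGA CCC CGA GTC ATT AGA CAG GTG — no ATG→stop ORF.
Longest: frame -1, positions 4–30, 27 nt = 9 codons = 8 aa. → 9 codons.

9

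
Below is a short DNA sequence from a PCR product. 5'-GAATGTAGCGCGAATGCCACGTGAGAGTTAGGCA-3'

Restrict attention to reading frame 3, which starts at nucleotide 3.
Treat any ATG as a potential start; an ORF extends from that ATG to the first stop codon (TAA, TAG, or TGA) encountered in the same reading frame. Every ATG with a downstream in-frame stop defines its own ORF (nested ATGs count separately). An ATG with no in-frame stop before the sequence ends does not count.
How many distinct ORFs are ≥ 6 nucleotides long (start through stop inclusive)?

1

Frame 3: ATG TAG CGC GAA TGC CAC GTG AGA GTT AGG — ATG at 3, stop TAG at 6 → 6 nt.
ORFs ≥ 6 nucleotides: frame 3 3–8 (6 nucleotides). Count = 1.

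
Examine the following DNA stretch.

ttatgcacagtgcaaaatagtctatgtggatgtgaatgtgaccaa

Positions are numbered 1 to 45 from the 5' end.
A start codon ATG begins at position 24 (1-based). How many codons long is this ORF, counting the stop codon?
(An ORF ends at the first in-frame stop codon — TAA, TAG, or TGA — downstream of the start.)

4

Codons from position 24: ATG (24–26), TGG (27–29), ATG (30–32), TGA (33–35).
TGA is the first in-frame stop; that's 4 codons including the stop.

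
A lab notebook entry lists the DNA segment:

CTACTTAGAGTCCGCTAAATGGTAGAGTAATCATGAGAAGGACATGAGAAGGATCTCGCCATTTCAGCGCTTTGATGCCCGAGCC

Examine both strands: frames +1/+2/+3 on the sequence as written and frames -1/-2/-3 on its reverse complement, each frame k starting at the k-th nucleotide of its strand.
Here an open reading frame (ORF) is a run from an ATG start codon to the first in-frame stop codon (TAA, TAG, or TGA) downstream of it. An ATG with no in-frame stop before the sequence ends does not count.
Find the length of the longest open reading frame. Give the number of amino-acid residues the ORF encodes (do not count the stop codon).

Reverse complement (5'→3'): GGCTCGGGCATCAAAGCGCTGAAATGGCGAGATCCTTCTCATGTCCTTCTCATGATTACTCTACCATTTAGCGGACTCTAAGTAG
Frame +1: CTA CTT AGA GTC CGC TAA ATG GTA GAG TAA TCA TGA GAA GGA CAT GAG AAG GAT CTC GCC ATT TCA GCG CTT TGA TGC CCG AGC — ATG at 19, stop TAA at 28 → 12 nt.
Frame +2: TAC TTA GAG TCC GCT AAA TGG TAG AGT AAT CAT GAG AAG GAC ATG AGA AGG ATC TCG CCA TTT CAG CGC TTT GAT GCC CGA GCC — no ATG→stop ORF.
Frame +3: ACT TAG AGT CCG CTA AAT GGT AGA GTA ATC ATG AGA AGG ACA TGA GAA GGA TCT CGC CAT TTC AGC GCT TTG ATG CCC GAG — ATG at 33, stop TGA at 45 → 15 nt.
Frame -1: GGC TCG GGC ATC AAA GCG CTG AAA TGG CGA GAT CCT TCT CAT GTC CTT CTC ATG ATT ACT CTA CCA TTT AGC GGA CTC TAA GTA — ATG at 52, stop TAA at 79 → 30 nt.
Frame -2: GCT CGG GCA TCA AAG CGC TGA AAT GGC GAG ATC CTT CTC ATG TCC TTC TCA TGA TTA CTC TAC CAT TTA GCG GAC TCT AAG TAG — ATG at 41, stop TGA at 53 → 15 nt.
Frame -3: CTC GGG CAT CAA AGC GCT GAA ATG GCG AGA TCC TTC TCA TGT CCT TCT CAT GAT TAC TCT ACC ATT TAG CGG ACT CTA AGT — ATG at 24, stop TAG at 69 → 48 nt.
Longest: frame -3, positions 24–71, 48 nt = 16 codons = 15 aa. → 15 amino acids.

15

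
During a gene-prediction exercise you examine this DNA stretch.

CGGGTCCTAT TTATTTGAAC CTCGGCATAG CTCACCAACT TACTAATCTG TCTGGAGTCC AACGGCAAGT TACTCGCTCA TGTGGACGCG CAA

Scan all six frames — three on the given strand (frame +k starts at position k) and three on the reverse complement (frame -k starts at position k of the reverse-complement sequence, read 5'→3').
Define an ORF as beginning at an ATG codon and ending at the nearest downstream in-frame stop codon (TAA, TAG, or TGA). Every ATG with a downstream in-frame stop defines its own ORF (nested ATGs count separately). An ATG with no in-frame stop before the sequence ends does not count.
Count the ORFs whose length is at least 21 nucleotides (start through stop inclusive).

Reverse complement (5'→3'): TTGCGCGTCCACATGAGCGAGTAACTTGCCGTTGGACTCCAGACAGATTAGTAAGTTGGTGAGCTATGCCGAGGTTCAAATAAATAGGACCCG
Frame +1: CGG GTC CTA TTT ATT TGA ACC TCG GCA TAG CTC ACC AAC TTA CTA ATC TGT CTG GAG TCC AAC GGC AAG TTA CTC GCT CAT GTG GAC GCG CAA — no ATG→stop ORF.
Frame +2: GGG TCC TAT TTA TTT GAA CCT CGG CAT AGC TCA CCA ACT TAC TAA TCT GTC TGG AGT CCA ACG GCA AGT TAC TCG CTC ATG TGG ACG CGC — no ATG→stop ORF.
Frame +3: GGT CCT ATT TAT TTG AAC CTC GGC ATA GCT CAC CAA CTT ACT AAT CTG TCT GGA GTC CAA CGG CAA GTT ACT CGC TCA TGT GGA CGC GCA — no ATG→stop ORF.
Frame -1: TTG CGC GTC CAC ATG AGC GAG TAA CTT GCC GTT GGA CTC CAG ACA GAT TAG TAA GTT GGT GAG CTA TGC CGA GGT TCA AAT AAA TAG GAC CCG — ATG at 13, stop TAA at 22 → 12 nt.
Frame -2: TGC GCG TCC ACA TGA GCG AGT AAC TTG CCG TTG GAC TCC AGA CAG ATT AGT AAG TTG GTG AGC TAT GCC GAG GTT CAA ATA AAT AGG ACC — no ATG→stop ORF.
Frame -3: GCG CGT CCA CAT GAG CGA GTA ACT TGC CGT TGG ACT CCA GAC AGA TTA GTA AGT TGG TGA GCT ATG CCG AGG TTC AAA TAA ATA GGA CCC — ATG at 66, stop TAA at 81 → 18 nt.
No ORF reaches 21 nucleotides. Count = 0.

0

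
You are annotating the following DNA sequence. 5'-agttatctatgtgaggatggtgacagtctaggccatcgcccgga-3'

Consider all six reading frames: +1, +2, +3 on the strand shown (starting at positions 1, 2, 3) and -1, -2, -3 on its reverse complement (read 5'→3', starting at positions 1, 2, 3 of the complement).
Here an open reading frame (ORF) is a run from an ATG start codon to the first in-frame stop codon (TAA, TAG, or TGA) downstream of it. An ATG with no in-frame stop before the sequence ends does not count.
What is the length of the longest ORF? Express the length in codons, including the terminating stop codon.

Reverse complement (5'→3'): TCCGGGCGATGGCCTAGACTGTCACCATCCTCACATAGATAACT
Frame +1: AGT TAT CTA TGT GAG GAT GGT GAC AGT CTA GGC CAT CGC CCG — no ATG→stop ORF.
Frame +2: GTT ATC TAT GTG AGG ATG GTG ACA GTC TAG GCC ATC GCC CGG — ATG at 17, stop TAG at 29 → 15 nt.
Frame +3: TTA TCT ATG TGA GGA TGG TGA CAG TCT AGG CCA TCG CCC GGA — ATG at 9, stop TGA at 12 → 6 nt.
Frame -1: TCC GGG CGA TGG CCT AGA CTG TCA CCA TCC TCA CAT AGA TAA — no ATG→stop ORF.
Frame -2: CCG GGC GAT GGC CTA GAC TGT CAC CAT CCT CAC ATA GAT AAC — no ATG→stop ORF.
Frame -3: CGG GCG ATG GCC TAG ACT GTC ACC ATC CTC ACA TAG ATA ACT — ATG at 9, stop TAG at 15 → 9 nt.
Longest: frame +2, positions 17–31, 15 nt = 5 codons = 4 aa. → 5 codons.

5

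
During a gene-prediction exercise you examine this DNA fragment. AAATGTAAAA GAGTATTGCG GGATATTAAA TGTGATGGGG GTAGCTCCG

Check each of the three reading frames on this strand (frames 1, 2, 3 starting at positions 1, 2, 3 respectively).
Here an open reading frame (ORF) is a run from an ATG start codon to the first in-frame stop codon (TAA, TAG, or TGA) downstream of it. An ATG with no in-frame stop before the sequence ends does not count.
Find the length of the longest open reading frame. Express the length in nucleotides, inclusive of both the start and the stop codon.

Frame 1: AAA TGT AAA AGA GTA TTG CGG GAT ATT AAA TGT GAT GGG GGT AGC TCC — no ATG→stop ORF.
Frame 2: AAT GTA AAA GAG TAT TGC GGG ATA TTA AAT GTG ATG GGG GTA GCT CCG — no ATG→stop ORF.
Frame 3: ATG TAA AAG AGT ATT GCG GGA TAT TAA ATG TGA TGG GGG TAG CTC — ATG at 3, stop TAA at 6 → 6 nt; ATG at 30, stop TGA at 33 → 6 nt.
Longest: frame 3, positions 3–8, 6 nt = 2 codons = 1 aa. → 6 nucleotides.

6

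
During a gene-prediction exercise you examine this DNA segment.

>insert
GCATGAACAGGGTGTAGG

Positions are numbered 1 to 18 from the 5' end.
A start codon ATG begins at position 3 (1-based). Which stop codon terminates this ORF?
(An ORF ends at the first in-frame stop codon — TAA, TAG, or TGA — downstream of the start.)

TAG

Codons from position 3: ATG (3–5), AAC (6–8), AGG (9–11), GTG (12–14), TAG (15–17).
The first in-frame stop codon is TAG.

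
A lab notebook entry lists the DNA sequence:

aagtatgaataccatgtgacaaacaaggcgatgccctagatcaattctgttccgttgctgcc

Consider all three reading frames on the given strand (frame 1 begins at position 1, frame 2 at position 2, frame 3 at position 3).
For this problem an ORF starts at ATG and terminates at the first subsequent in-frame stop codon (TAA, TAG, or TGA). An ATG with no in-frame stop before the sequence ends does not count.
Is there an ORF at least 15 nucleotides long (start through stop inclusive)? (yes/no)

yes

Frame 1: AAG TAT GAA TAC CAT GTG ACA AAC AAG GCG ATG CCC TAG ATC AAT TCT GTT CCG TTG CTG — ATG at 31, stop TAG at 37 → 9 nt.
Frame 2: AGT ATG AAT ACC ATG TGA CAA ACA AGG CGA TGC CCT AGA TCA ATT CTG TTC CGT TGC TGC — ATG at 5, stop TGA at 17 → 15 nt; ATG at 14, stop TGA at 17 → 6 nt.
Frame 3: GTA TGA ATA CCA TGT GAC AAA CAA GGC GAT GCC CTA GAT CAA TTC TGT TCC GTT GCT GCC — no ATG→stop ORF.
Frame 2 has an ORF of 15 nucleotides (positions 5–19) ≥ 15, so yes.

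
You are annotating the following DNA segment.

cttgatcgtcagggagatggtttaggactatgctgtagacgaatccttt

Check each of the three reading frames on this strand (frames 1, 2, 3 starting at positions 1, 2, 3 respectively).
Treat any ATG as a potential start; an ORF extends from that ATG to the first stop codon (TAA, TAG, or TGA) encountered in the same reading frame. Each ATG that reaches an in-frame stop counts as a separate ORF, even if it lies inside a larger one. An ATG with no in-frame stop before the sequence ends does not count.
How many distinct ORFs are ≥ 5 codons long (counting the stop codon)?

Frame 1: CTT GAT CGT CAG GGA GAT GGT TTA GGA CTA TGC TGT AGA CGA ATC CTT — no ATG→stop ORF.
Frame 2: TTG ATC GTC AGG GAG ATG GTT TAG GAC TAT GCT GTA GAC GAA TCC TTT — ATG at 17, stop TAG at 23 → 9 nt.
Frame 3: TGA TCG TCA GGG AGA TGG TTT AGG ACT ATG CTG TAG ACG AAT CCT — ATG at 30, stop TAG at 36 → 9 nt.
No ORF reaches 5 codons. Count = 0.

0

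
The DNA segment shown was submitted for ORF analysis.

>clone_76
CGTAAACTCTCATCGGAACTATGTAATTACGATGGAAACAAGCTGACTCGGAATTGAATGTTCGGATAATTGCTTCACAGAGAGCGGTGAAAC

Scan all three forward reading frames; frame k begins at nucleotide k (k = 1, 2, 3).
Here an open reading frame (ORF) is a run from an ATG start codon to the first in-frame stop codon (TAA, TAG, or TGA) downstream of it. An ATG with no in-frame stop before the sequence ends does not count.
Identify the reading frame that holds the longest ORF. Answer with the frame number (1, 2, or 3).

2

Frame 1: CGT AAA CTC TCA TCG GAA CTA TGT AAT TAC GAT GGA AAC AAG CTG ACT CGG AAT TGA ATG TTC GGA TAA TTG CTT CAC AGA GAG CGG TGA AAC — ATG at 58, stop TAA at 67 → 12 nt.
Frame 2: GTA AAC TCT CAT CGG AAC TAT GTA ATT ACG ATG GAA ACA AGC TGA CTC GGA ATT GAA TGT TCG GAT AAT TGC TTC ACA GAG AGC GGT GAA — ATG at 32, stop TGA at 44 → 15 nt.
Frame 3: TAA ACT CTC ATC GGA ACT ATG TAA TTA CGA TGG AAA CAA GCT GAC TCG GAA TTG AAT GTT CGG ATA ATT GCT TCA CAG AGA GCG GTG AAA — ATG at 21, stop TAA at 24 → 6 nt.
Longest ORF is 15 nt in frame 2 (positions 32–46).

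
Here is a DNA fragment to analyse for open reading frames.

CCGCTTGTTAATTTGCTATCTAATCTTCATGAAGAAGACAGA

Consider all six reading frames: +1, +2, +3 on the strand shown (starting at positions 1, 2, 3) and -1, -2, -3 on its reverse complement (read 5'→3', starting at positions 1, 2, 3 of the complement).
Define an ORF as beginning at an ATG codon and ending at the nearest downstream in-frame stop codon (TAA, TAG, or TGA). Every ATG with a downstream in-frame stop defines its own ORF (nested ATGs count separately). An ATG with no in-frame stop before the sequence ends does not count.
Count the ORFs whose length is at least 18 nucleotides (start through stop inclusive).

0

Reverse complement (5'→3'): TCTGTCTTCTTCATGAAGATTAGATAGCAAATTAACAAGCGG
Frame +1: CCG CTT GTT AAT TTG CTA TCT AAT CTT CAT GAA GAA GAC AGA — no ATG→stop ORF.
Frame +2: CGC TTG TTA ATT TGC TAT CTA ATC TTC ATG AAG AAG ACA — no ATG→stop ORF.
Frame +3: GCT TGT TAA TTT GCT ATC TAA TCT TCA TGA AGA AGA CAG — no ATG→stop ORF.
Frame -1: TCT GTC TTC TTC ATG AAG ATT AGA TAG CAA ATT AAC AAG CGG — ATG at 13, stop TAG at 25 → 15 nt.
Frame -2: CTG TCT TCT TCA TGA AGA TTA GAT AGC AAA TTA ACA AGC — no ATG→stop ORF.
Frame -3: TGT CTT CTT CAT GAA GAT TAG ATA GCA AAT TAA CAA GCG — no ATG→stop ORF.
No ORF reaches 18 nucleotides. Count = 0.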